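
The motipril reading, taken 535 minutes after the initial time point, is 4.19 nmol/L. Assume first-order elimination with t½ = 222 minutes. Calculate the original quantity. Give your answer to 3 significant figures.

Number of half-lives elapsed: n = 535/222 ≈ 2.4099.
A₀ = A × 2^n = 4.19 × 2^2.4099 = 4.19 × 5.3144 ≈ 22.267 nmol/L.

22.3 nmol/L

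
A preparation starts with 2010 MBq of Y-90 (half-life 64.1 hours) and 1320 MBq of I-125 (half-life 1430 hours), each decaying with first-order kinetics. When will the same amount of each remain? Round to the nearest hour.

Set 2010·(1/2)^(t/64.1) = 1320·(1/2)^(t/1430).
Taking log₂: log₂(2010/1320) = t·(1/64.1 − 1/1430).
log₂(1.5227) = 0.60666; 1/64.1 − 1/1430 = 0.014901.
t = 0.60666 / 0.014901 ≈ 40.712 hours.

41 hours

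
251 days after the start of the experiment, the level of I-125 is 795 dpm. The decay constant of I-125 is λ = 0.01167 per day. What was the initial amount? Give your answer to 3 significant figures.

t½ = ln 2 / λ = 0.69315 / 0.01167 ≈ 59.396 days.
Number of half-lives elapsed: n = 251/59.396 ≈ 4.2259.
A₀ = A × 2^n = 795 × 2^4.2259 = 795 × 18.712 ≈ 14876 dpm.

14900 dpm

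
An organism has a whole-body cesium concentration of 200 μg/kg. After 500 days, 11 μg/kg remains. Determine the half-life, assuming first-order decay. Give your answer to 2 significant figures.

120 days

A/A₀ = 11/200 ≈ 0.055.
n = log₂(18.182) ≈ 4.1844 half-lives elapsed in 500 days.
t½ = 500/4.1844 ≈ 119.49 days.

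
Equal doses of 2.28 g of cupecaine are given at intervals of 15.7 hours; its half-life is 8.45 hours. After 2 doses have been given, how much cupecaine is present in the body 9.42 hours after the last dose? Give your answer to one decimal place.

1.3 g

The 2 doses were given 25.12, 9.42 hours ago.
Total = 2.28·(1/2)^(25.12/8.45) + 2.28·(1/2)^(9.42/8.45)
      = 0.29043 + 1.0528 ≈ 1.3432 g.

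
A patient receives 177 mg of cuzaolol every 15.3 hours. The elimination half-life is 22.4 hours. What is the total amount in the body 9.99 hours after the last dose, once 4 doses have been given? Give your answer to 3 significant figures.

293 mg

The 4 doses were given 55.89, 40.59, 25.29, 9.99 hours ago.
Total = 177·(1/2)^(55.89/22.4) + 177·(1/2)^(40.59/22.4) + 177·(1/2)^(25.29/22.4) + 177·(1/2)^(9.99/22.4)
      = 31.396 + 50.407 + 80.929 + 129.93 ≈ 292.67 mg.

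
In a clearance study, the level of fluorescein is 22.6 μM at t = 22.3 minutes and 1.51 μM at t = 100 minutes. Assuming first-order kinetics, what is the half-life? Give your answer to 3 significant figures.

19.9 minutes

Over Δt = 100 − 22.3 = 77.7 minutes, the level fell by a factor of 22.6/1.51 ≈ 14.967.
n = log₂(14.967) ≈ 3.9037 half-lives, so t½ = 77.7/3.9037 ≈ 19.904 minutes.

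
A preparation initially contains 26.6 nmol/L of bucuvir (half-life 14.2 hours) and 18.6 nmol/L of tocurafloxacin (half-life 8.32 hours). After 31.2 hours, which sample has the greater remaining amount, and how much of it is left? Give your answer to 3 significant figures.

bucuvir, 5.80 nmol/L

bucuvir: 26.6 × (1/2)^2.1972 ≈ 5.8005 nmol/L.
tocurafloxacin: 18.6 × (1/2)^3.75 ≈ 1.3825 nmol/L.
Bucuvir has more remaining, at ≈ 5.8005 nmol/L.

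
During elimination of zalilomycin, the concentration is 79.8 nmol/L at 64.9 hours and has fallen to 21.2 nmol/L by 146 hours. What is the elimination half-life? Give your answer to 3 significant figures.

42.4 hours

Over Δt = 146 − 64.9 = 81.1 hours, the level fell by a factor of 79.8/21.2 ≈ 3.7642.
n = log₂(3.7642) ≈ 1.9123 half-lives, so t½ = 81.1/1.9123 ≈ 42.409 hours.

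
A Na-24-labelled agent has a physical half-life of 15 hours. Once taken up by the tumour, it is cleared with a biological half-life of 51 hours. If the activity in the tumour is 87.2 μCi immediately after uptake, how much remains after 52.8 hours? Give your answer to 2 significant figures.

3.7 μCi

1/t_eff = 1/t_phys + 1/t_biol = 1/15 + 1/51 = 0.086275 per hour.
t_eff = 15 × 51 / (15 + 51) ≈ 11.591 hours.
Remaining = 87.2 × (1/2)^(52.8/11.591) = 87.2 × (1/2)^4.5553 ≈ 3.7088 μCi.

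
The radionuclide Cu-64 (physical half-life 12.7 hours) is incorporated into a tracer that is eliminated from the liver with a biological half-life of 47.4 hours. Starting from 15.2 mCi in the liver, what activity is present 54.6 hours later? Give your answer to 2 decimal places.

0.35 mCi

1/t_eff = 1/t_phys + 1/t_biol = 1/12.7 + 1/47.4 = 0.099837 per hour.
t_eff = 12.7 × 47.4 / (12.7 + 47.4) ≈ 10.016 hours.
Remaining = 15.2 × (1/2)^(54.6/10.016) = 15.2 × (1/2)^5.4511 ≈ 0.34745 mCi.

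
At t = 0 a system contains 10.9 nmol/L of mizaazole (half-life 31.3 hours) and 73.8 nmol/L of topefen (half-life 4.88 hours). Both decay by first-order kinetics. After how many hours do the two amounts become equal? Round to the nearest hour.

Set 10.9·(1/2)^(t/31.3) = 73.8·(1/2)^(t/4.88).
Taking log₂: log₂(10.9/73.8) = t·(1/31.3 − 1/4.88).
log₂(0.1477) = -2.7593; 1/31.3 − 1/4.88 = -0.17297.
t = -2.7593 / -0.17297 ≈ 15.953 hours.

16 hours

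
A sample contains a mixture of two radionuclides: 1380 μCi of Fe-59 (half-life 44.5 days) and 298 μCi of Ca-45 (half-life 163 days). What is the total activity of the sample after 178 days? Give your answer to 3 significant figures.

226 μCi

Fe-59: 1380 × (1/2)^(178/44.5) = 1380 × (1/2)^4 ≈ 86.25 μCi.
Ca-45: 298 × (1/2)^(178/163) = 298 × (1/2)^1.092 ≈ 139.79 μCi.
Total = 86.25 + 139.79 ≈ 226.04 μCi.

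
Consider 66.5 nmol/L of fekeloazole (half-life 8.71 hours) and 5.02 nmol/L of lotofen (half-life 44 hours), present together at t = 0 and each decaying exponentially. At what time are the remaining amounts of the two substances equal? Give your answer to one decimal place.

Set 66.5·(1/2)^(t/8.71) = 5.02·(1/2)^(t/44).
Taking log₂: log₂(66.5/5.02) = t·(1/8.71 − 1/44).
log₂(13.247) = 3.7276; 1/8.71 − 1/44 = 0.092083.
t = 3.7276 / 0.092083 ≈ 40.481 hours.

40.5 hours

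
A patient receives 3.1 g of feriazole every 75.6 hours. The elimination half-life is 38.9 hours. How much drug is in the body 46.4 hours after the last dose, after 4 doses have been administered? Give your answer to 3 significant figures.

1.82 g

The 4 doses were given 273.2, 197.6, 122, 46.4 hours ago.
Total = 3.1·(1/2)^(273.2/38.9) + 3.1·(1/2)^(197.6/38.9) + 3.1·(1/2)^(122/38.9) + 3.1·(1/2)^(46.4/38.9)
      = 0.023833 + 0.091669 + 0.35258 + 1.3561 ≈ 1.8242 g.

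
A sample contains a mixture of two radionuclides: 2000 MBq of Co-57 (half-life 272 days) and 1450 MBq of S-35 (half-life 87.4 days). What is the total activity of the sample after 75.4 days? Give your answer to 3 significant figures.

Co-57: 2000 × (1/2)^(75.4/272) = 2000 × (1/2)^0.27721 ≈ 1650.4 MBq.
S-35: 1450 × (1/2)^(75.4/87.4) = 1450 × (1/2)^0.8627 ≈ 797.39 MBq.
Total = 1650.4 + 797.39 ≈ 2447.8 MBq.

2450 MBq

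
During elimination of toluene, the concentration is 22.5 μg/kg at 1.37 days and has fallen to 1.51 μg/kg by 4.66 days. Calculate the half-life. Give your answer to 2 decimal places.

0.84 days

Over Δt = 4.66 − 1.37 = 3.29 days, the level fell by a factor of 22.5/1.51 ≈ 14.901.
n = log₂(14.901) ≈ 3.8973 half-lives, so t½ = 3.29/3.8973 ≈ 0.84417 days.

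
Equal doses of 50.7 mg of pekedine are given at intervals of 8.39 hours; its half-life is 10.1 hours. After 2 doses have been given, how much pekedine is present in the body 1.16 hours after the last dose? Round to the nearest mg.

The 2 doses were given 9.55, 1.16 hours ago.
Total = 50.7·(1/2)^(9.55/10.1) + 50.7·(1/2)^(1.16/10.1)
      = 26.325 + 46.82 ≈ 73.145 mg.

73 mg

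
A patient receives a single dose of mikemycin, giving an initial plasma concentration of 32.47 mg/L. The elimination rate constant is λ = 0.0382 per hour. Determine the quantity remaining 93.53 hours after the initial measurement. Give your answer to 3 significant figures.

t½ = ln 2 / λ = 0.69315 / 0.0382 ≈ 18.145 hours.
Number of half-lives: n = 93.53/18.145 ≈ 5.1545.
Remaining = 32.47 × (1/2)^5.1545 = 32.47 × 0.028076 ≈ 0.91162 mg/L.

0.912 mg/L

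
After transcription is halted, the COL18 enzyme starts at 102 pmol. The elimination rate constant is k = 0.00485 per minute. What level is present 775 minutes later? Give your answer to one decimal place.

t½ = ln 2 / k = 0.69315 / 0.00485 ≈ 142.92 minutes.
Number of half-lives: n = 775/142.92 ≈ 5.4227.
Remaining = 102 × (1/2)^5.4227 = 102 × 0.023313 ≈ 2.3779 pmol.

2.4 pmol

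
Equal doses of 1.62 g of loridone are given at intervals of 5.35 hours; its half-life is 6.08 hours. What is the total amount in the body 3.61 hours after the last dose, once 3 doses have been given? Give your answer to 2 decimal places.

1.97 g

The 3 doses were given 14.31, 8.96, 3.61 hours ago.
Total = 1.62·(1/2)^(14.31/6.08) + 1.62·(1/2)^(8.96/6.08) + 1.62·(1/2)^(3.61/6.08)
      = 0.31696 + 0.5833 + 1.0734 ≈ 1.9737 g.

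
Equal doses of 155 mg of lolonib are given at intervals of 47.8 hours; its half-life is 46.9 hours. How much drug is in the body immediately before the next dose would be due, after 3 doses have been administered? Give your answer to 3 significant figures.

The 3 doses were given 143.4, 95.6, 47.8 hours ago.
Total = 155·(1/2)^(143.4/46.9) + 155·(1/2)^(95.6/46.9) + 155·(1/2)^(47.8/46.9)
      = 18.617 + 37.733 + 76.476 ≈ 132.83 mg.

133 mg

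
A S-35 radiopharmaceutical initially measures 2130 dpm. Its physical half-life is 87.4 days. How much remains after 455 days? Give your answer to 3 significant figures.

Number of half-lives: n = 455/87.4 ≈ 5.2059.
Remaining = 2130 × (1/2)^5.2059 = 2130 × 0.027093 ≈ 57.708 dpm.

57.7 dpm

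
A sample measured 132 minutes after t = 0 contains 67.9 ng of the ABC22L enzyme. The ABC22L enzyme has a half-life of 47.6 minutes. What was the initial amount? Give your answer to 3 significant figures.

464 ng

Number of half-lives elapsed: n = 132/47.6 ≈ 2.7731.
A₀ = A × 2^n = 67.9 × 2^2.7731 = 67.9 × 6.8358 ≈ 464.15 ng.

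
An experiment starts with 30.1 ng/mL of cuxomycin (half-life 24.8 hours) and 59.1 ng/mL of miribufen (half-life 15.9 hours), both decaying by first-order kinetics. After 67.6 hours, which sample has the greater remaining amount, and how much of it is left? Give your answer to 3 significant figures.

cuxomycin: 30.1 × (1/2)^2.7258 ≈ 4.5501 ng/mL.
miribufen: 59.1 × (1/2)^4.2516 ≈ 3.1027 ng/mL.
Cuxomycin has more remaining, at ≈ 4.5501 ng/mL.

cuxomycin, 4.55 ng/mL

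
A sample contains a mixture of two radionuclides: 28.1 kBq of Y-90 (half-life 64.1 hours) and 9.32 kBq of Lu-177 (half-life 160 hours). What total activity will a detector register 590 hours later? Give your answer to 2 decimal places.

Y-90: 28.1 × (1/2)^(590/64.1) = 28.1 × (1/2)^9.2044 ≈ 0.047634 kBq.
Lu-177: 9.32 × (1/2)^(590/160) = 9.32 × (1/2)^3.6875 ≈ 0.72338 kBq.
Total = 0.047634 + 0.72338 ≈ 0.77102 kBq.

0.77 kBq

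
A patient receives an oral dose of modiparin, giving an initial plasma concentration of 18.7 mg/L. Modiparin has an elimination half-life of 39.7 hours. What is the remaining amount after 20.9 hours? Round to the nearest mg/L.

Number of half-lives: n = 20.9/39.7 ≈ 0.52645.
Remaining = 18.7 × (1/2)^0.52645 = 18.7 × 0.69426 ≈ 12.983 mg/L.

13 mg/L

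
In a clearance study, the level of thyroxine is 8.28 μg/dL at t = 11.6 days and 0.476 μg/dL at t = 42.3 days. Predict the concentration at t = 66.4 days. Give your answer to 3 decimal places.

0.051 μg/dL

Over Δt = 42.3 − 11.6 = 30.7 days, the level fell by a factor of 8.28/0.476 ≈ 17.395.
n = log₂(17.395) ≈ 4.1206 half-lives, so t½ = 30.7/4.1206 ≈ 7.4504 days.
From t = 42.3 to t = 66.4: 0.476 × (1/2)^((66.4−42.3)/7.4504) ≈ 0.050566 μg/dL.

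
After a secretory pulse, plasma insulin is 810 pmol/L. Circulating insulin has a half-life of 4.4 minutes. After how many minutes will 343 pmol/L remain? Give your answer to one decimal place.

5.5 minutes

Fraction remaining = 343/810 ≈ 0.42346.
n = log₂(810/343) = ln(2.3615)/ln 2 ≈ 1.2397 half-lives.
t = n × t½ = 1.2397 × 4.4 ≈ 5.4547 minutes.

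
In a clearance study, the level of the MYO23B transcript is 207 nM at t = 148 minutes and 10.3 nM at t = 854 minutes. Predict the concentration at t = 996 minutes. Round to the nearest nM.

Over Δt = 854 − 148 = 706 minutes, the level fell by a factor of 207/10.3 ≈ 20.097.
n = log₂(20.097) ≈ 4.3289 half-lives, so t½ = 706/4.3289 ≈ 163.09 minutes.
From t = 854 to t = 996: 10.3 × (1/2)^((996−854)/163.09) ≈ 5.6329 nM.

6 nM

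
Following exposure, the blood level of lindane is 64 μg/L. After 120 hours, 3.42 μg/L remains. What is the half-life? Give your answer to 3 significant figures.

A/A₀ = 3.42/64 ≈ 0.053437.
n = log₂(18.713) ≈ 4.226 half-lives elapsed in 120 hours.
t½ = 120/4.226 ≈ 28.396 hours.

28.4 hours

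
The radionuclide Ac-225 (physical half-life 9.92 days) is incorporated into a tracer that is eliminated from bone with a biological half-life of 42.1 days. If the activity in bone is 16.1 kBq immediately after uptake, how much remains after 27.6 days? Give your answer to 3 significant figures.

1.49 kBq

1/t_eff = 1/t_phys + 1/t_biol = 1/9.92 + 1/42.1 = 0.12456 per day.
t_eff = 9.92 × 42.1 / (9.92 + 42.1) ≈ 8.0283 days.
Remaining = 16.1 × (1/2)^(27.6/8.0283) = 16.1 × (1/2)^3.4378 ≈ 1.4857 kBq.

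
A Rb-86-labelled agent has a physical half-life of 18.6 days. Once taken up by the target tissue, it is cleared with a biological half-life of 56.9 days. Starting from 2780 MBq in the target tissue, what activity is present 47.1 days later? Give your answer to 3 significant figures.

1/t_eff = 1/t_phys + 1/t_biol = 1/18.6 + 1/56.9 = 0.071338 per day.
t_eff = 18.6 × 56.9 / (18.6 + 56.9) ≈ 14.018 days.
Remaining = 2780 × (1/2)^(47.1/14.018) = 2780 × (1/2)^3.36 ≈ 270.75 MBq.

271 MBq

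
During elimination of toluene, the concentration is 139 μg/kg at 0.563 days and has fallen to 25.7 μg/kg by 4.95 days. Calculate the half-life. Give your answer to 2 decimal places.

1.80 days

Over Δt = 4.95 − 0.563 = 4.387 days, the level fell by a factor of 139/25.7 ≈ 5.4086.
n = log₂(5.4086) ≈ 2.4352 half-lives, so t½ = 4.387/2.4352 ≈ 1.8015 days.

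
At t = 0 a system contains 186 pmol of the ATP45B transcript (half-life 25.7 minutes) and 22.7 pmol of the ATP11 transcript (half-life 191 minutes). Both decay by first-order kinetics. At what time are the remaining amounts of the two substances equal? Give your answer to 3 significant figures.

90.1 minutes

Set 186·(1/2)^(t/25.7) = 22.7·(1/2)^(t/191).
Taking log₂: log₂(186/22.7) = t·(1/25.7 − 1/191).
log₂(8.1938) = 3.0345; 1/25.7 − 1/191 = 0.033675.
t = 3.0345 / 0.033675 ≈ 90.113 minutes.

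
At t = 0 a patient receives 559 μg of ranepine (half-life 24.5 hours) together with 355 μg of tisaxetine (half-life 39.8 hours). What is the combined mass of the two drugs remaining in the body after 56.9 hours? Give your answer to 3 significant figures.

244 μg

ranepine: 559 × (1/2)^(56.9/24.5) = 559 × (1/2)^2.3224 ≈ 111.76 μg.
tisaxetine: 355 × (1/2)^(56.9/39.8) = 355 × (1/2)^1.4296 ≈ 131.78 μg.
Total = 111.76 + 131.78 ≈ 243.54 μg.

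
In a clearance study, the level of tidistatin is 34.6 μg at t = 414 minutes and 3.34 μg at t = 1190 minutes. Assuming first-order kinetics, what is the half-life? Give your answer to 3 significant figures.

230 minutes

Over Δt = 1190 − 414 = 776 minutes, the level fell by a factor of 34.6/3.34 ≈ 10.359.
n = log₂(10.359) ≈ 3.3729 half-lives, so t½ = 776/3.3729 ≈ 230.07 minutes.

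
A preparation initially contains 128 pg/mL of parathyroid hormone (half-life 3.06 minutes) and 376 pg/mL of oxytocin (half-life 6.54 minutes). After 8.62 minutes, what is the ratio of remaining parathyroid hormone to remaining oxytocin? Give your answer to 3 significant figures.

0.120

parathyroid hormone: 128 × (1/2)^(8.62/3.06) = 128 × (1/2)^2.817 ≈ 18.164 pg/mL.
oxytocin: 376 × (1/2)^(8.62/6.54) = 376 × (1/2)^1.318 ≈ 150.81 pg/mL.
Ratio ≈ 18.164 / 150.81 ≈ 0.12045.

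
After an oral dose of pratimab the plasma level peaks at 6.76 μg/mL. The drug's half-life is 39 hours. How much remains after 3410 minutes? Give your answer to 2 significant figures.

Convert the elapsed time: 3410 minutes = 56.8333 hours.
Number of half-lives: n = 56.8333/39 ≈ 1.4573.
Remaining = 6.76 × (1/2)^1.4573 = 6.76 × 0.36418 ≈ 2.4619 μg/mL.

2.5 μg/mL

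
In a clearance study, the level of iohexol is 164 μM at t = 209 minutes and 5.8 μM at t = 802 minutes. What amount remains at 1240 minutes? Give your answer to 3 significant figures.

0.491 μM

Over Δt = 802 − 209 = 593 minutes, the level fell by a factor of 164/5.8 ≈ 28.276.
n = log₂(28.276) ≈ 4.8215 half-lives, so t½ = 593/4.8215 ≈ 122.99 minutes.
From t = 802 to t = 1240: 5.8 × (1/2)^((1240−802)/122.99) ≈ 0.49135 μM.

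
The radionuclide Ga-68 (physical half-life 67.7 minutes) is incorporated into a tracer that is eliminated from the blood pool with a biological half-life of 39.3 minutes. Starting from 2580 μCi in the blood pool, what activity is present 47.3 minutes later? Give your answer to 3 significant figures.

690 μCi

1/t_eff = 1/t_phys + 1/t_biol = 1/67.7 + 1/39.3 = 0.040216 per minute.
t_eff = 67.7 × 39.3 / (67.7 + 39.3) ≈ 24.866 minutes.
Remaining = 2580 × (1/2)^(47.3/24.866) = 2580 × (1/2)^1.9022 ≈ 690.22 μCi.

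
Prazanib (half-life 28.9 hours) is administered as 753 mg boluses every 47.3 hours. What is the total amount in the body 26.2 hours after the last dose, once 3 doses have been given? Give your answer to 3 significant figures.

The 3 doses were given 120.8, 73.5, 26.2 hours ago.
Total = 753·(1/2)^(120.8/28.9) + 753·(1/2)^(73.5/28.9) + 753·(1/2)^(26.2/28.9)
      = 41.544 + 129.18 + 401.69 ≈ 572.41 mg.

572 mg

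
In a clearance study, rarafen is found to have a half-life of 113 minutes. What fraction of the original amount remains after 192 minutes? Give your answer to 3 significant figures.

0.308

n = 192/113 ≈ 1.6991 half-lives.
Fraction remaining = (1/2)^1.6991 ≈ 0.30797.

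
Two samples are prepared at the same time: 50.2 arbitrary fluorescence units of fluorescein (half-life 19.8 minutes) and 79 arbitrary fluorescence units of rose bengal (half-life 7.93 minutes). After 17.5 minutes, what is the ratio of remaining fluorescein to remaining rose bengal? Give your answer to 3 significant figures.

1.59

fluorescein: 50.2 × (1/2)^(17.5/19.8) = 50.2 × (1/2)^0.88384 ≈ 27.205 arbitrary fluorescence units.
rose bengal: 79 × (1/2)^(17.5/7.93) = 79 × (1/2)^2.2068 ≈ 17.112 arbitrary fluorescence units.
Ratio ≈ 27.205 / 17.112 ≈ 1.5898.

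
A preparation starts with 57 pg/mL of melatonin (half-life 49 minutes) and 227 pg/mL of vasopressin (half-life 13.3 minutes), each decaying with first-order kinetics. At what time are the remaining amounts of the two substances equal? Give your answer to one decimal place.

36.4 minutes

Set 57·(1/2)^(t/49) = 227·(1/2)^(t/13.3).
Taking log₂: log₂(57/227) = t·(1/49 − 1/13.3).
log₂(0.2511) = -1.9937; 1/49 − 1/13.3 = -0.05478.
t = -1.9937 / -0.05478 ≈ 36.394 minutes.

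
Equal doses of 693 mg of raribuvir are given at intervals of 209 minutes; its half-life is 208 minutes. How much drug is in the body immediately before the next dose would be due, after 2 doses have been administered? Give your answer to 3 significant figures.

517 mg

The 2 doses were given 418, 209 minutes ago.
Total = 693·(1/2)^(418/208) + 693·(1/2)^(209/208)
      = 172.1 + 345.35 ≈ 517.45 mg.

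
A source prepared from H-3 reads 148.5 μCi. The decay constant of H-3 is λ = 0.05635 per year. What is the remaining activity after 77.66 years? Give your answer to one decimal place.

t½ = ln 2 / λ = 0.69315 / 0.05635 ≈ 12.301 years.
Number of half-lives: n = 77.66/12.301 ≈ 6.3134.
Remaining = 148.5 × (1/2)^6.3134 = 148.5 × 0.012574 ≈ 1.8672 μCi.

1.9 μCi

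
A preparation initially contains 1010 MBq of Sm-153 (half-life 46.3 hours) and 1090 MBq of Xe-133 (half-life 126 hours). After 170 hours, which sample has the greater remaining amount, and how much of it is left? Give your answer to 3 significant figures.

Sm-153: 1010 × (1/2)^3.6717 ≈ 79.255 MBq.
Xe-133: 1090 × (1/2)^1.3492 ≈ 427.83 MBq.
Xe-133 has more remaining, at ≈ 427.83 MBq.

Xe-133, 428 MBq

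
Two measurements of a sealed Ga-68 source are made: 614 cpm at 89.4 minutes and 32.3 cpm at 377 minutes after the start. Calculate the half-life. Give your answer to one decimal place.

Over Δt = 377 − 89.4 = 287.6 minutes, the level fell by a factor of 614/32.3 ≈ 19.009.
n = log₂(19.009) ≈ 4.2486 half-lives, so t½ = 287.6/4.2486 ≈ 67.692 minutes.

67.7 minutes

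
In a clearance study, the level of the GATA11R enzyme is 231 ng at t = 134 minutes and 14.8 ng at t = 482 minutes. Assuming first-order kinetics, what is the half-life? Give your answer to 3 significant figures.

87.8 minutes

Over Δt = 482 − 134 = 348 minutes, the level fell by a factor of 231/14.8 ≈ 15.608.
n = log₂(15.608) ≈ 3.9642 half-lives, so t½ = 348/3.9642 ≈ 87.785 minutes.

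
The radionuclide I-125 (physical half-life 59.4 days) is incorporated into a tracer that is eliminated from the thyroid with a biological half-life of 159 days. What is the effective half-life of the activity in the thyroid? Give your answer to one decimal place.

43.2 days

1/t_eff = 1/t_phys + 1/t_biol = 1/59.4 + 1/159 = 0.023124 per day.
t_eff = 59.4 × 159 / (59.4 + 159) ≈ 43.245 days.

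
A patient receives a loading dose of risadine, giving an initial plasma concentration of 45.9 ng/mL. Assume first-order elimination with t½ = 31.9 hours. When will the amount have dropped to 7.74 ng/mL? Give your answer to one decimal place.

81.9 hours

Fraction remaining = 7.74/45.9 ≈ 0.16863.
n = log₂(45.9/7.74) = ln(5.9302)/ln 2 ≈ 2.5681 half-lives.
t = n × t½ = 2.5681 × 31.9 ≈ 81.922 hours.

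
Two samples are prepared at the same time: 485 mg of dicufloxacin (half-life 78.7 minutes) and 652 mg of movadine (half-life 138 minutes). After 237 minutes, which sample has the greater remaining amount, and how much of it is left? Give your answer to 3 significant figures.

dicufloxacin: 485 × (1/2)^3.0114 ≈ 60.146 mg.
movadine: 652 × (1/2)^1.7174 ≈ 198.27 mg.
Movadine has more remaining, at ≈ 198.27 mg.

movadine, 198 mg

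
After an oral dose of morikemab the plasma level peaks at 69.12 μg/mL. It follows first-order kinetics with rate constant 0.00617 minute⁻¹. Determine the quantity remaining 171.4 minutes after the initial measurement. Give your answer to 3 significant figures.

t½ = ln 2 / λ = 0.69315 / 0.00617 ≈ 112.34 minutes.
Number of half-lives: n = 171.4/112.34 ≈ 1.5257.
Remaining = 69.12 × (1/2)^1.5257 = 69.12 × 0.34731 ≈ 24.006 μg/mL.

24.0 μg/mL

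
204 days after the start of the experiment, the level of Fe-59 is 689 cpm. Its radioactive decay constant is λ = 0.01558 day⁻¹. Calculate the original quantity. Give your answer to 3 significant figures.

16500 cpm

t½ = ln 2 / λ = 0.69315 / 0.01558 ≈ 44.49 days.
Number of half-lives elapsed: n = 204/44.49 ≈ 4.5853.
A₀ = A × 2^n = 689 × 2^4.5853 = 689 × 24.006 ≈ 16540 cpm.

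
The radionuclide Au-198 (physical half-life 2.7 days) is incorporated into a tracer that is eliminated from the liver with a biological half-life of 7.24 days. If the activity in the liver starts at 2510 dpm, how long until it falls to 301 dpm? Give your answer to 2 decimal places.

1/t_eff = 1/t_phys + 1/t_biol = 1/2.7 + 1/7.24 = 0.50849 per day.
t_eff = 2.7 × 7.24 / (2.7 + 7.24) ≈ 1.9666 days.
n = log₂(2510/301) ≈ 3.0599; t = 3.0599 × 1.9666 ≈ 6.0175 days.

6.02 days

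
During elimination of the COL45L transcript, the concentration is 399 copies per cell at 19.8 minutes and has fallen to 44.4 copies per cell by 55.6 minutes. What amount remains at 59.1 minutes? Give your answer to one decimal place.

35.8 copies per cell

Over Δt = 55.6 − 19.8 = 35.8 minutes, the level fell by a factor of 399/44.4 ≈ 8.9865.
n = log₂(8.9865) ≈ 3.1678 half-lives, so t½ = 35.8/3.1678 ≈ 11.301 minutes.
From t = 55.6 to t = 59.1: 44.4 × (1/2)^((59.1−55.6)/11.301) ≈ 35.822 copies per cell.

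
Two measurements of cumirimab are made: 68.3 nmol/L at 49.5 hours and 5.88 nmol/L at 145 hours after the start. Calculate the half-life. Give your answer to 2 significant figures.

Over Δt = 145 − 49.5 = 95.5 hours, the level fell by a factor of 68.3/5.88 ≈ 11.616.
n = log₂(11.616) ≈ 3.538 half-lives, so t½ = 95.5/3.538 ≈ 26.993 hours.

27 hours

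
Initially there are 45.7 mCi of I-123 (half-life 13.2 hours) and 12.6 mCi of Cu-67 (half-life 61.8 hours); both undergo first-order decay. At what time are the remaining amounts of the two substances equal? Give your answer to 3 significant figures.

31.2 hours

Set 45.7·(1/2)^(t/13.2) = 12.6·(1/2)^(t/61.8).
Taking log₂: log₂(45.7/12.6) = t·(1/13.2 − 1/61.8).
log₂(3.627) = 1.8588; 1/13.2 − 1/61.8 = 0.059576.
t = 1.8588 / 0.059576 ≈ 31.2 hours.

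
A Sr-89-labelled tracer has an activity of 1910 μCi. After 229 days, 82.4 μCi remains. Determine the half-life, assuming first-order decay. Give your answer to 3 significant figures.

A/A₀ = 82.4/1910 ≈ 0.043141.
n = log₂(23.18) ≈ 4.5348 half-lives elapsed in 229 days.
t½ = 229/4.5348 ≈ 50.499 days.

50.5 days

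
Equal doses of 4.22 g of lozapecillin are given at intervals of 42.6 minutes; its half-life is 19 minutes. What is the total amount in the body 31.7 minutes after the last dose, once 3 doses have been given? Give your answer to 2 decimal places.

The 3 doses were given 116.9, 74.3, 31.7 minutes ago.
Total = 4.22·(1/2)^(116.9/19) + 4.22·(1/2)^(74.3/19) + 4.22·(1/2)^(31.7/19)
      = 0.059318 + 0.28063 + 1.3276 ≈ 1.6675 g.

1.67 g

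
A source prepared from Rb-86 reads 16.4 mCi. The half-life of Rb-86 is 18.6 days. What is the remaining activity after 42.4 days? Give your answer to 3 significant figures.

3.38 mCi

Number of half-lives: n = 42.4/18.6 ≈ 2.2796.
Remaining = 16.4 × (1/2)^2.2796 = 16.4 × 0.20596 ≈ 3.3777 mCi.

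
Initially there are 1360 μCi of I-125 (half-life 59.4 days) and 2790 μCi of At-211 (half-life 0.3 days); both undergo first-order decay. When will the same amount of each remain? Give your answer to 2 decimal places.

Set 1360·(1/2)^(t/59.4) = 2790·(1/2)^(t/0.3).
Taking log₂: log₂(1360/2790) = t·(1/59.4 − 1/0.3).
log₂(0.48746) = -1.0367; 1/59.4 − 1/0.3 = -3.3165.
t = -1.0367 / -3.3165 ≈ 0.31258 days.

0.31 days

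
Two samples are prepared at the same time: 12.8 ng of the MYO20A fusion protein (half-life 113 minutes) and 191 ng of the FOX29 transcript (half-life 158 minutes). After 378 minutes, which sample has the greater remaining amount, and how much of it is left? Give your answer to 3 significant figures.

FOX29 transcript, 36.4 ng

MYO20A fusion protein: 12.8 × (1/2)^3.3451 ≈ 1.2596 ng.
FOX29 transcript: 191 × (1/2)^2.3924 ≈ 36.379 ng.
FOX29 transcript has more remaining, at ≈ 36.379 ng.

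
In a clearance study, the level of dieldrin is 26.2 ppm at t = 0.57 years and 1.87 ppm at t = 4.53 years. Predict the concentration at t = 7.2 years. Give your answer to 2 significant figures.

Over Δt = 4.53 − 0.57 = 3.96 years, the level fell by a factor of 26.2/1.87 ≈ 14.011.
n = log₂(14.011) ≈ 3.8085 half-lives, so t½ = 3.96/3.8085 ≈ 1.0398 years.
From t = 4.53 to t = 7.2: 1.87 × (1/2)^((7.2−4.53)/1.0398) ≈ 0.31539 ppm.

0.32 ppm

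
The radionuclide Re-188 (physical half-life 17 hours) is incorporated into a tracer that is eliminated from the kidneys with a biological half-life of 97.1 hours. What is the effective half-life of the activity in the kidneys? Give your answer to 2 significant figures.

14 hours

1/t_eff = 1/t_phys + 1/t_biol = 1/17 + 1/97.1 = 0.069122 per hour.
t_eff = 17 × 97.1 / (17 + 97.1) ≈ 14.467 hours.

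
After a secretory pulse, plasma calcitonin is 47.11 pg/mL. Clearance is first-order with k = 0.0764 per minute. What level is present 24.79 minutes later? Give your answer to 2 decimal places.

7.09 pg/mL

t½ = ln 2 / k = 0.69315 / 0.0764 ≈ 9.0726 minutes.
Number of half-lives: n = 24.79/9.0726 ≈ 2.7324.
Remaining = 47.11 × (1/2)^2.7324 = 47.11 × 0.15048 ≈ 7.0889 pg/mL.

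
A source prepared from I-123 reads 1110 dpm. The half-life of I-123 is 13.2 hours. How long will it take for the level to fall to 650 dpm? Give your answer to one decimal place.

Fraction remaining = 650/1110 ≈ 0.58559.
n = log₂(1110/650) = ln(1.7077)/ln 2 ≈ 0.77205 half-lives.
t = n × t½ = 0.77205 × 13.2 ≈ 10.191 hours.

10.2 hours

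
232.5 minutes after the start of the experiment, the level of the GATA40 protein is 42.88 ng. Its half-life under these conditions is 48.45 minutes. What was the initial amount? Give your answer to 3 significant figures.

Number of half-lives elapsed: n = 232.5/48.45 ≈ 4.7988.
A₀ = A × 2^n = 42.88 × 2^4.7988 = 42.88 × 27.834 ≈ 1193.5 ng.

1190 ng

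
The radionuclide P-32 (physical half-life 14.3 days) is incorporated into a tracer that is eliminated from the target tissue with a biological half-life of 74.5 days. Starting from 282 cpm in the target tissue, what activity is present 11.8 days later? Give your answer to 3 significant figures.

143 cpm

1/t_eff = 1/t_phys + 1/t_biol = 1/14.3 + 1/74.5 = 0.083353 per day.
t_eff = 14.3 × 74.5 / (14.3 + 74.5) ≈ 11.997 days.
Remaining = 282 × (1/2)^(11.8/11.997) = 282 × (1/2)^0.98356 ≈ 142.62 cpm.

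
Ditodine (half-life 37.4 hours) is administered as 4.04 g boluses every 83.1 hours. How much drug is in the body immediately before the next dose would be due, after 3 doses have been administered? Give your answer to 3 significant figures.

1.09 g

The 3 doses were given 249.3, 166.2, 83.1 hours ago.
Total = 4.04·(1/2)^(249.3/37.4) + 4.04·(1/2)^(166.2/37.4) + 4.04·(1/2)^(83.1/37.4)
      = 0.039791 + 0.18563 + 0.86599 ≈ 1.0914 g.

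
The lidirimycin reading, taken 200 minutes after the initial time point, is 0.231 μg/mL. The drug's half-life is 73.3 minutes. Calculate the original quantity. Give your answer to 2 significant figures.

Number of half-lives elapsed: n = 200/73.3 ≈ 2.7285.
A₀ = A × 2^n = 0.231 × 2^2.7285 = 0.231 × 6.6277 ≈ 1.531 μg/mL.

1.5 μg/mL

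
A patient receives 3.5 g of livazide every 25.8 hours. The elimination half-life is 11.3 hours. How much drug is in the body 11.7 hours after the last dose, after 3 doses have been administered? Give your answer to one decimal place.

2.1 g

The 3 doses were given 63.3, 37.5, 11.7 hours ago.
Total = 3.5·(1/2)^(63.3/11.3) + 3.5·(1/2)^(37.5/11.3) + 3.5·(1/2)^(11.7/11.3)
      = 0.072072 + 0.35081 + 1.7076 ≈ 2.1305 g.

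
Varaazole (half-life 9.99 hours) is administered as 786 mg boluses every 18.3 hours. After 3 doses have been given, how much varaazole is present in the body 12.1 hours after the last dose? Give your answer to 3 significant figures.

The 3 doses were given 48.7, 30.4, 12.1 hours ago.
Total = 786·(1/2)^(48.7/9.99) + 786·(1/2)^(30.4/9.99) + 786·(1/2)^(12.1/9.99)
      = 26.788 + 95.362 + 339.48 ≈ 461.63 mg.

462 mg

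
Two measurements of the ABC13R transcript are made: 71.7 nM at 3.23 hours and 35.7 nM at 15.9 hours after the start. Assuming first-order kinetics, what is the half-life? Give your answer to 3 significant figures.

12.6 hours

Over Δt = 15.9 − 3.23 = 12.67 hours, the level fell by a factor of 71.7/35.7 ≈ 2.0084.
n = log₂(2.0084) ≈ 1.006 half-lives, so t½ = 12.67/1.006 ≈ 12.594 hours.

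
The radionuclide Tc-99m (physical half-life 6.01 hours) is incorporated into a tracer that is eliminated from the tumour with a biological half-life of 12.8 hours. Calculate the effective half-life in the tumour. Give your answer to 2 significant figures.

1/t_eff = 1/t_phys + 1/t_biol = 1/6.01 + 1/12.8 = 0.24451 per hour.
t_eff = 6.01 × 12.8 / (6.01 + 12.8) ≈ 4.0897 hours.

4.1 hours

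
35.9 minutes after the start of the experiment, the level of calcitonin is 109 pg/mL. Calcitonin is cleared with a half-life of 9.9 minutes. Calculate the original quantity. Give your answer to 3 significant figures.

1350 pg/mL

Number of half-lives elapsed: n = 35.9/9.9 ≈ 3.6263.
A₀ = A × 2^n = 109 × 2^3.6263 = 109 × 12.348 ≈ 1346 pg/mL.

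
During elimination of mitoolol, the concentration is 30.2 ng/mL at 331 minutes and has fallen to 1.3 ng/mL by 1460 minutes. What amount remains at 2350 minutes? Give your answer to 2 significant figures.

0.11 ng/mL

Over Δt = 1460 − 331 = 1129 minutes, the level fell by a factor of 30.2/1.3 ≈ 23.231.
n = log₂(23.231) ≈ 4.538 half-lives, so t½ = 1129/4.538 ≈ 248.79 minutes.
From t = 1460 to t = 2350: 1.3 × (1/2)^((2350−1460)/248.79) ≈ 0.10891 ng/mL.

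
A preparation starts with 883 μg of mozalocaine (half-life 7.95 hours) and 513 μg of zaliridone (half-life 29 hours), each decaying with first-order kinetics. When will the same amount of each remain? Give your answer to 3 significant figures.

8.58 hours

Set 883·(1/2)^(t/7.95) = 513·(1/2)^(t/29).
Taking log₂: log₂(883/513) = t·(1/7.95 − 1/29).
log₂(1.7212) = 0.78345; 1/7.95 − 1/29 = 0.091303.
t = 0.78345 / 0.091303 ≈ 8.5808 hours.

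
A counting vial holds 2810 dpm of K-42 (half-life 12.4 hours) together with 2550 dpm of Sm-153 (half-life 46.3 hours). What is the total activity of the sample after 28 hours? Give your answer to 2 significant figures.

K-42: 2810 × (1/2)^(28/12.4) = 2810 × (1/2)^2.2581 ≈ 587.44 dpm.
Sm-153: 2550 × (1/2)^(28/46.3) = 2550 × (1/2)^0.60475 ≈ 1676.8 dpm.
Total = 587.44 + 1676.8 ≈ 2264.3 dpm.

2300 dpm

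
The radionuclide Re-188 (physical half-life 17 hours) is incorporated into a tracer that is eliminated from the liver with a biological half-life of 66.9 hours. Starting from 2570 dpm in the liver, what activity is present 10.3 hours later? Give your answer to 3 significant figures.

1520 dpm

1/t_eff = 1/t_phys + 1/t_biol = 1/17 + 1/66.9 = 0.073771 per hour.
t_eff = 17 × 66.9 / (17 + 66.9) ≈ 13.555 hours.
Remaining = 2570 × (1/2)^(10.3/13.555) = 2570 × (1/2)^0.75984 ≈ 1517.7 dpm.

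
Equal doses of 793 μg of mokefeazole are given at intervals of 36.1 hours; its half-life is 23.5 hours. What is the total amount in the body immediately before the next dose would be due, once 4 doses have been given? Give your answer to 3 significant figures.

411 μg

The 4 doses were given 144.4, 108.3, 72.2, 36.1 hours ago.
Total = 793·(1/2)^(144.4/23.5) + 793·(1/2)^(108.3/23.5) + 793·(1/2)^(72.2/23.5) + 793·(1/2)^(36.1/23.5)
      = 11.208 + 32.507 + 94.277 + 273.43 ≈ 411.42 μg.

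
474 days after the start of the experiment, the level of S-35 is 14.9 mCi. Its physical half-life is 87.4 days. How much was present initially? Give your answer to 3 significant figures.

639 mCi

Number of half-lives elapsed: n = 474/87.4 ≈ 5.4233.
A₀ = A × 2^n = 14.9 × 2^5.4233 = 14.9 × 42.913 ≈ 639.4 mCi.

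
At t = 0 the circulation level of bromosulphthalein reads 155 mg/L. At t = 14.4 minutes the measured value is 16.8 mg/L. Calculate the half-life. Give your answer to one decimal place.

A/A₀ = 16.8/155 ≈ 0.10839.
n = log₂(9.2262) ≈ 3.2057 half-lives elapsed in 14.4 minutes.
t½ = 14.4/3.2057 ≈ 4.4919 minutes.

4.5 minutes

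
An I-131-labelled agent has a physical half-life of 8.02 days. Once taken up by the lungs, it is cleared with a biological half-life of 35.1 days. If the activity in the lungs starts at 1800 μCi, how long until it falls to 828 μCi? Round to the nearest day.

1/t_eff = 1/t_phys + 1/t_biol = 1/8.02 + 1/35.1 = 0.15318 per day.
t_eff = 8.02 × 35.1 / (8.02 + 35.1) ≈ 6.5283 days.
n = log₂(1800/828) ≈ 1.1203; t = 1.1203 × 6.5283 ≈ 7.3137 days.

7 days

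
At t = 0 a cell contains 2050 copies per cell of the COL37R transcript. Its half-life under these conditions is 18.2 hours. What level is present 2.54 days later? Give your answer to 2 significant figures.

200 copies per cell

Convert the elapsed time: 2.54 days = 60.96 hours.
Number of half-lives: n = 60.96/18.2 ≈ 3.3495.
Remaining = 2050 × (1/2)^3.3495 = 2050 × 0.09811 ≈ 201.13 copies per cell.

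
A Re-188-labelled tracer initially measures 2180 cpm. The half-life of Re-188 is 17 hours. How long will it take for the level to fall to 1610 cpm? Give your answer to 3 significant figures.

Fraction remaining = 1610/2180 ≈ 0.73853.
n = log₂(2180/1610) = ln(1.354)/ln 2 ≈ 0.43727 half-lives.
t = n × t½ = 0.43727 × 17 ≈ 7.4335 hours.

7.43 hours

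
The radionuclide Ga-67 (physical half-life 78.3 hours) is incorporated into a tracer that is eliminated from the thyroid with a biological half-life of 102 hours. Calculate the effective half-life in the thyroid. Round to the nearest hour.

1/t_eff = 1/t_phys + 1/t_biol = 1/78.3 + 1/102 = 0.022575 per hour.
t_eff = 78.3 × 102 / (78.3 + 102) ≈ 44.296 hours.

44 hours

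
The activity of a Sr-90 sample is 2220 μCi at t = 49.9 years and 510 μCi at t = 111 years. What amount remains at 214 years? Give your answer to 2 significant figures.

43 μCi

Over Δt = 111 − 49.9 = 61.1 years, the level fell by a factor of 2220/510 ≈ 4.3529.
n = log₂(4.3529) ≈ 2.122 half-lives, so t½ = 61.1/2.122 ≈ 28.794 years.
From t = 111 to t = 214: 510 × (1/2)^((214−111)/28.794) ≈ 42.73 μCi.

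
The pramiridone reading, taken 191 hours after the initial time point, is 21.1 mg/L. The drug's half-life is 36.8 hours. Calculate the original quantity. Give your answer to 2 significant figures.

770 mg/L

Number of half-lives elapsed: n = 191/36.8 ≈ 5.1902.
A₀ = A × 2^n = 21.1 × 2^5.1902 = 21.1 × 36.51 ≈ 770.36 mg/L.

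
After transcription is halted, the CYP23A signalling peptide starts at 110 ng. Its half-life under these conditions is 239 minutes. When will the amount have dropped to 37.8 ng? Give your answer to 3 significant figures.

Fraction remaining = 37.8/110 ≈ 0.34364.
n = log₂(110/37.8) = ln(2.9101)/ln 2 ≈ 1.541 half-lives.
t = n × t½ = 1.541 × 239 ≈ 368.31 minutes.

368 minutes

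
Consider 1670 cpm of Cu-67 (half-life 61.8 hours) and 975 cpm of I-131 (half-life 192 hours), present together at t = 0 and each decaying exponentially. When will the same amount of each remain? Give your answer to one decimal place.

70.8 hours

Set 1670·(1/2)^(t/61.8) = 975·(1/2)^(t/192).
Taking log₂: log₂(1670/975) = t·(1/61.8 − 1/192).
log₂(1.7128) = 0.77637; 1/61.8 − 1/192 = 0.010973.
t = 0.77637 / 0.010973 ≈ 70.754 hours.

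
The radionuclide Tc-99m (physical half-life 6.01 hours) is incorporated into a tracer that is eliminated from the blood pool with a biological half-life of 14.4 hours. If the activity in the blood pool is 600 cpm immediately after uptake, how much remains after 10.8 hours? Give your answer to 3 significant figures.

1/t_eff = 1/t_phys + 1/t_biol = 1/6.01 + 1/14.4 = 0.23583 per hour.
t_eff = 6.01 × 14.4 / (6.01 + 14.4) ≈ 4.2403 hours.
Remaining = 600 × (1/2)^(10.8/4.2403) = 600 × (1/2)^2.547 ≈ 102.67 cpm.

103 cpm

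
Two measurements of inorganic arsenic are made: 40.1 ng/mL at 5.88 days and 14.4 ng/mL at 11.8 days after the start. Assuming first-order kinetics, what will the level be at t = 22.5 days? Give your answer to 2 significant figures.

2.3 ng/mL

Over Δt = 11.8 − 5.88 = 5.92 days, the level fell by a factor of 40.1/14.4 ≈ 2.7847.
n = log₂(2.7847) ≈ 1.4775 half-lives, so t½ = 5.92/1.4775 ≈ 4.0067 days.
From t = 11.8 to t = 22.5: 14.4 × (1/2)^((22.5−11.8)/4.0067) ≈ 2.2618 ng/mL.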